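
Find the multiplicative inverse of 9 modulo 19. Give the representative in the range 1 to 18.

17

9·17 = 153 = 8·19 + 1, so 9⁻¹ ≡ 17 (mod 19).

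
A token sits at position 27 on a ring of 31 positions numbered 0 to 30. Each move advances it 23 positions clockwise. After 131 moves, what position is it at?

2

131·23 = 3013.
3013 − 97·31 = 6, so 3013 ≡ 6 (mod 31).
(27 + 6) mod 31 = 2.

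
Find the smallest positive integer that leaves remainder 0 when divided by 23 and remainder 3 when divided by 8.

115

x ≡ 3 (mod 8) gives x ∈ {3, 11, 19, 27, 35, 43, 51, 59, …}.
The first of these with x mod 23 = 0 is 115.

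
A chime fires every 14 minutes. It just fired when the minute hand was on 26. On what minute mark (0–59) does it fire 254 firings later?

42

254·14 = 3556.
3556 mod 60 = 16 (since 59·60 = 3540).
(26 + 16) mod 60 = 42.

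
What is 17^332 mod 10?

Last digits of 7^n: 7, 9, 3, 1 (period 4).
332 mod 4 = 0, so the last digit matches 7^4 = 1.

1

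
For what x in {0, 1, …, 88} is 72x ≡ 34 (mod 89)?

72⁻¹ ≡ 68 (mod 89) because 72·68 = 4896 = 55·89 + 1.
So x ≡ 68·34 = 2312 ≡ 87 (mod 89).

87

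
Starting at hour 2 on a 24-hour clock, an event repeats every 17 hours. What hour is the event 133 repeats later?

7

133·17 = 2261.
2261 − 94·24 = 5, so 2261 ≡ 5 (mod 24).
(2 + 5) mod 24 = 7.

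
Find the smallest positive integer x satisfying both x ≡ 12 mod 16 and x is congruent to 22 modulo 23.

x ≡ 12 (mod 16) gives x ∈ {12, 28, 44, 60, 76, 92, 108, 124, …}.
The first of these with x mod 23 = 22 is 252.

252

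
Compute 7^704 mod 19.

11

By repeated squaring mod 19: 7^1≡7, 7^2≡11, 7^4≡7, 7^8≡11, 7^16≡7, 7^32≡11, 7^64≡7, 7^128≡11, 7^256≡7, 7^512≡11.
Since 704 = 64 + 128 + 512 in binary, 7^704 ≡ 7·11·11 ≡ 11 (mod 19).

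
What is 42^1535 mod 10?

8

Powers of 2 mod 10 repeat with period 4: 2, 4, 8, 6.
1535 mod 4 = 3, so the last digit matches 2^3 = 8.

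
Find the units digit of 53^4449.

3

Last digits of 3^n: 3, 9, 7, 1 (period 4).
4449 leaves remainder 1 on division by 4, so 53^4449 ends in 3.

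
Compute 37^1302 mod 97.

By repeated squaring mod 97: 37^1≡37, 37^2≡11, 37^4≡24, 37^8≡91, 37^16≡36, 37^32≡35, 37^64≡61, 37^128≡35, 37^256≡61, 37^512≡35, 37^1024≡61.
Since 1302 = 2 + 4 + 16 + 256 + 1024 in binary, 37^1302 ≡ 11·24·36·61·61 ≡ 27 (mod 97).

27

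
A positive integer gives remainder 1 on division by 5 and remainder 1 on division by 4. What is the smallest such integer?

x ≡ 1 (mod 4) gives x ∈ {1}.
The first of these with x mod 5 = 1 is 1.

1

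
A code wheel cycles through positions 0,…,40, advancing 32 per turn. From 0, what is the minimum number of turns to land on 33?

32⁻¹ ≡ 9 (mod 41) because 32·9 = 288 = 7·41 + 1.
So x ≡ 9·33 = 297 ≡ 10 (mod 41).

10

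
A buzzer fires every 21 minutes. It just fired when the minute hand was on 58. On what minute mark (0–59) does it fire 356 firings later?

356·21 = 7476.
7476 = 124·60 + 36, so 7476 mod 60 = 36.
(58 + 36) mod 60 = 34.

34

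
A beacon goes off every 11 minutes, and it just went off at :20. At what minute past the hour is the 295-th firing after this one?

25

295·11 = 3245.
3245 mod 60 = 5 (since 54·60 = 3240).
(20 + 5) mod 60 = 25.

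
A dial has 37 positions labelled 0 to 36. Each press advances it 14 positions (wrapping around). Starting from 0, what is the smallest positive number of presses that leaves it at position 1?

8

14·8 = 112 = 3·37 + 1, so 14⁻¹ ≡ 8 (mod 37).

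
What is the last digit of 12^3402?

4

The units digit of 12^n cycles with period 4: 2, 4, 8, 6, …
3402 mod 4 = 2, so the last digit matches 2^2 = 4.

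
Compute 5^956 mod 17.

By repeated squaring mod 17: 5^1≡5, 5^2≡8, 5^4≡13, 5^8≡16, 5^16≡1, 5^32≡1, 5^64≡1, 5^128≡1, 5^256≡1, 5^512≡1.
956 = 4 + 8 + 16 + 32 + 128 + 256 + 512, so 5^956 ≡ 13·16·1·1·1·1·1 ≡ 4 (mod 17).

4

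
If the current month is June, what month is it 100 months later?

October

100 mod 12 = 4 (since 8·12 = 96).
June + 4 months → October.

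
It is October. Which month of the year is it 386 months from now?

December

386 mod 12 = 2 (since 32·12 = 384).
October + 2 months → December.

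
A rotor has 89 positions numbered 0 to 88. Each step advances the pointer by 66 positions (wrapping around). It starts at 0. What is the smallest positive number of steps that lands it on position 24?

57

The inverse of 66 mod 89 is 58 (since 66·58 = 3828 ≡ 1).
So x ≡ 58·24 = 1392 ≡ 57 (mod 89).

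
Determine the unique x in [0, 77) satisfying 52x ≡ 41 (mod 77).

The inverse of 52 mod 77 is 40 (since 52·40 = 2080 ≡ 1).
So x ≡ 40·41 = 1640 ≡ 23 (mod 77).
Check: 52·23 = 1196 = 15·77 + 41.

23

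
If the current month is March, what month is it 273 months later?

December

273 = 22·12 + 9, so 273 mod 12 = 9.
March + 9 months → December.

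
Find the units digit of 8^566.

Powers of 8 mod 10 repeat with period 4: 8, 4, 2, 6.
566 mod 4 = 2, so the last digit matches 8^2 = 4.

4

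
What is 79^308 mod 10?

Last digits of 9^n: 9, 1 (period 2).
308 leaves remainder 0 on division by 2, so 79^308 ends in 1.

1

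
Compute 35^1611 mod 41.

Square-and-reduce mod 41: 35^1≡35, 35^2≡36, 35^4≡25, 35^8≡10, 35^16≡18, 35^32≡37, 35^64≡16, 35^128≡10, 35^256≡18, 35^512≡37, 35^1024≡16.
Since 1611 = 1 + 2 + 8 + 64 + 512 + 1024 in binary, 35^1611 ≡ 35·36·10·16·37·16 ≡ 13 (mod 41).

13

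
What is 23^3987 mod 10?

Last digits of 3^n: 3, 9, 7, 1 (period 4).
3987 leaves remainder 3 on division by 4, so 23^3987 ends in 7.

7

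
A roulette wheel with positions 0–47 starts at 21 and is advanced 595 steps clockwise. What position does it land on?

595 = 12·48 + 19, so 595 mod 48 = 19.
(21 + 19) mod 48 = 40.

40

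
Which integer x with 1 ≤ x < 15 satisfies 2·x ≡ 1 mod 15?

2·8 = 16 = 1·15 + 1, so 2⁻¹ ≡ 8 (mod 15).

8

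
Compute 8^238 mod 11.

By repeated squaring mod 11: 8^1≡8, 8^2≡9, 8^4≡4, 8^8≡5, 8^16≡3, 8^32≡9, 8^64≡4, 8^128≡5.
Since 238 = 2 + 4 + 8 + 32 + 64 + 128 in binary, 8^238 ≡ 9·4·5·9·4·5 ≡ 5 (mod 11).

5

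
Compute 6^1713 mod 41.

Square-and-reduce mod 41: 6^1≡6, 6^2≡36, 6^4≡25, 6^8≡10, 6^16≡18, 6^32≡37, 6^64≡16, 6^128≡10, 6^256≡18, 6^512≡37, 6^1024≡16.
Since 1713 = 1 + 16 + 32 + 128 + 512 + 1024 in binary, 6^1713 ≡ 6·18·37·10·37·16 ≡ 17 (mod 41).

17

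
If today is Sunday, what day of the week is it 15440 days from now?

15440 − 2205·7 = 5, so 15440 ≡ 5 (mod 7).
Sunday + 5 days → Friday.

Friday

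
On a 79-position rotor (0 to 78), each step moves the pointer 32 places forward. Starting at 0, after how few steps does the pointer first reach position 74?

27

32⁻¹ ≡ 42 (mod 79) because 32·42 = 1344 = 17·79 + 1.
So x ≡ 42·74 = 3108 ≡ 27 (mod 79).
Check: 32·27 = 864 = 10·79 + 74.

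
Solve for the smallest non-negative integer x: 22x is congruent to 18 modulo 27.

18

The inverse of 22 mod 27 is 16 (since 22·16 = 352 ≡ 1).
Multiplying both sides by 16: x ≡ 16·18 = 288 ≡ 18 (mod 27).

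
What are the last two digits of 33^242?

Square-and-reduce mod 100: 33^1≡33, 33^2≡89, 33^4≡21, 33^8≡41, 33^16≡81, 33^32≡61, 33^64≡21, 33^128≡41.
242 = 2 + 16 + 32 + 64 + 128, so 33^242 ≡ 89·81·61·21·41 ≡ 89 (mod 100).

89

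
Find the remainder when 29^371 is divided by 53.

17

By repeated squaring mod 53: 29^1≡29, 29^2≡46, 29^4≡49, 29^8≡16, 29^16≡44, 29^32≡28, 29^64≡42, 29^128≡15, 29^256≡13.
Since 371 = 1 + 2 + 16 + 32 + 64 + 256 in binary, 29^371 ≡ 29·46·44·28·42·13 ≡ 17 (mod 53).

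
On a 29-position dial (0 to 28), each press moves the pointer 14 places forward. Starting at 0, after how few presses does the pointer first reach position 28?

14⁻¹ ≡ 27 (mod 29) because 14·27 = 378 = 13·29 + 1.
So x ≡ 27·28 = 756 ≡ 2 (mod 29).
Check: 14·2 = 28 = 0·29 + 28.

2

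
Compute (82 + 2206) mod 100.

88

2206 mod 100 = 6 (since 22·100 = 2200).
(82 + 6) mod 100 = 88.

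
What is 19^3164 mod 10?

Powers of 9 mod 10 repeat with period 2: 9, 1.
3164 leaves remainder 0 on division by 2, so 19^3164 ends in 1.

1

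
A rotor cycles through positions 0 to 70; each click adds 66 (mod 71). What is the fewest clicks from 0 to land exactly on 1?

14

71 = 1·66 + 5
66 = 13·5 + 1
5 = 5·1 + 0
Back-substituting gives 66·14 ≡ 1 (mod 71).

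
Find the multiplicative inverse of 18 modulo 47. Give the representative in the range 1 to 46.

34

47 = 2·18 + 11
18 = 1·11 + 7
11 = 1·7 + 4
7 = 1·4 + 3
4 = 1·3 + 1
3 = 3·1 + 0
Back-substituting gives 18·34 ≡ 1 (mod 47).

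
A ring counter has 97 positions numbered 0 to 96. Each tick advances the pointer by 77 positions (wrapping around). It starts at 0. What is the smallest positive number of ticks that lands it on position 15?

The inverse of 77 mod 97 is 63 (since 77·63 = 4851 ≡ 1).
Multiplying both sides by 63: x ≡ 63·15 = 945 ≡ 72 (mod 97).
Check: 77·72 = 5544 = 57·97 + 15.

72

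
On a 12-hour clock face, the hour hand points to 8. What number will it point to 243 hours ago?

243 = 20·12 + 3, so 243 mod 12 = 3.
8 − 3 → 5 on a 12-hour dial.

5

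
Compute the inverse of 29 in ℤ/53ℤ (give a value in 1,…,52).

53 = 1·29 + 24
29 = 1·24 + 5
24 = 4·5 + 4
5 = 1·4 + 1
4 = 4·1 + 0
Back-substituting gives 29·11 ≡ 1 (mod 53).

11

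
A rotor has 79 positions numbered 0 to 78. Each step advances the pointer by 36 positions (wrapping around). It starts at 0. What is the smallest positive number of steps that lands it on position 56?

36⁻¹ ≡ 11 (mod 79) because 36·11 = 396 = 5·79 + 1.
Multiplying both sides by 11: x ≡ 11·56 = 616 ≡ 63 (mod 79).
Check: 36·63 = 2268 = 28·79 + 56.

63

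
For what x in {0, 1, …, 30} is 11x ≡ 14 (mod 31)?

21

11⁻¹ ≡ 17 (mod 31) because 11·17 = 187 = 6·31 + 1.
Multiplying both sides by 17: x ≡ 17·14 = 238 ≡ 21 (mod 31).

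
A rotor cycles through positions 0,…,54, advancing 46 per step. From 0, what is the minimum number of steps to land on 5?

30

The inverse of 46 mod 55 is 6 (since 46·6 = 276 ≡ 1).
So x ≡ 6·5 = 30 ≡ 30 (mod 55).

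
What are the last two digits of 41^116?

41

Successive squares of 41 mod 100: 41^1≡41, 41^2≡81, 41^4≡61, 41^8≡21, 41^16≡41, 41^32≡81, 41^64≡61.
Since 116 = 4 + 16 + 32 + 64 in binary, 41^116 ≡ 61·41·81·61 ≡ 41 (mod 100).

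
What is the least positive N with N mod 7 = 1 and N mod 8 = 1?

Since 8·1 ≡ 1 (mod 7), take x = 1 + 8·((1−1)·1 mod 7) = 1 + 8·0 = 1.
Check: 1 mod 7 = 1, 1 mod 8 = 1.

1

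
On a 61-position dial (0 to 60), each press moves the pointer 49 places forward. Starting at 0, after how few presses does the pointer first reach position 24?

49⁻¹ ≡ 5 (mod 61) because 49·5 = 245 = 4·61 + 1.
So x ≡ 5·24 = 120 ≡ 59 (mod 61).

59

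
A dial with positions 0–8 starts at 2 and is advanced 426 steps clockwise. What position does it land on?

426 = 47·9 + 3, so 426 mod 9 = 3.
(2 + 3) mod 9 = 5.

5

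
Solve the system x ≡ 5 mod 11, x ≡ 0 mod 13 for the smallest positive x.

104

Since 13·6 ≡ 1 (mod 11), take x = 0 + 13·((5−0)·6 mod 11) = 0 + 13·8 = 104.
Check: 104 mod 11 = 5, 104 mod 13 = 0.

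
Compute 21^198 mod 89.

88

Square-and-reduce mod 89: 21^1≡21, 21^2≡85, 21^4≡16, 21^8≡78, 21^16≡32, 21^32≡45, 21^64≡67, 21^128≡39.
Since 198 = 2 + 4 + 64 + 128 in binary, 21^198 ≡ 85·16·67·39 ≡ 88 (mod 89).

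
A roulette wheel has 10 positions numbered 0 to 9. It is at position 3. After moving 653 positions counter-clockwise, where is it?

0

653 = 65·10 + 3, so 653 mod 10 = 3.
(3 − 3) mod 10 = 0.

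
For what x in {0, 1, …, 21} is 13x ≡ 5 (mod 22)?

13⁻¹ ≡ 17 (mod 22) because 13·17 = 221 = 10·22 + 1.
Multiplying both sides by 17: x ≡ 17·5 = 85 ≡ 19 (mod 22).

19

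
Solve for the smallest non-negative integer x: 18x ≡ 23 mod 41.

40

18⁻¹ ≡ 16 (mod 41) because 18·16 = 288 = 7·41 + 1.
Multiplying both sides by 16: x ≡ 16·23 = 368 ≡ 40 (mod 41).
Check: 18·40 = 720 = 17·41 + 23.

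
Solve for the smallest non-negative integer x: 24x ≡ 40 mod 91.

24⁻¹ ≡ 19 (mod 91) because 24·19 = 456 = 5·91 + 1.
Multiplying both sides by 19: x ≡ 19·40 = 760 ≡ 32 (mod 91).
Check: 24·32 = 768 = 8·91 + 40.

32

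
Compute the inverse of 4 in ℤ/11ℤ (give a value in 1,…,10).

4·3 = 12 = 1·11 + 1, so 4⁻¹ ≡ 3 (mod 11).

3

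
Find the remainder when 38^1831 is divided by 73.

Successive squares of 38 mod 73: 38^1≡38, 38^2≡57, 38^4≡37, 38^8≡55, 38^16≡32, 38^32≡2, 38^64≡4, 38^128≡16, 38^256≡37, 38^512≡55, 38^1024≡32.
1831 = 1 + 2 + 4 + 32 + 256 + 512 + 1024, so 38^1831 ≡ 38·57·37·2·37·55·32 ≡ 50 (mod 73).

50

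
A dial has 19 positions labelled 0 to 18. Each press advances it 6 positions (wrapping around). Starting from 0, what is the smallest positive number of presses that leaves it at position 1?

19 = 3·6 + 1
6 = 6·1 + 0
Back-substituting gives 6·16 ≡ 1 (mod 19).

16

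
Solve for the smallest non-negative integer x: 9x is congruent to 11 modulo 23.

The inverse of 9 mod 23 is 18 (since 9·18 = 162 ≡ 1).
Multiplying both sides by 18: x ≡ 18·11 = 198 ≡ 14 (mod 23).

14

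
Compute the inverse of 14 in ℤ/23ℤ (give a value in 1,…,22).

5

14·5 = 70 = 3·23 + 1, so 14⁻¹ ≡ 5 (mod 23).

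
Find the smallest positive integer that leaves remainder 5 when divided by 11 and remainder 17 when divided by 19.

x ≡ 5 (mod 11) gives x ∈ {5, 16, 27, 38, 49, 60, 71, 82, …}.
The first of these with x mod 19 = 17 is 93.

93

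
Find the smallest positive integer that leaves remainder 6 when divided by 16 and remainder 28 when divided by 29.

86

x ≡ 6 (mod 16) gives x ∈ {6, 22, 38, 54, 70, 86}.
The first of these with x mod 29 = 28 is 86.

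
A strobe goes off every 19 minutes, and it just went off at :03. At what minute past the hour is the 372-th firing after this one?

372·19 = 7068.
7068 mod 60 = 48 (since 117·60 = 7020).
(3 + 48) mod 60 = 51.

51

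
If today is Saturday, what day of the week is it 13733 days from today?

Friday

13733 − 1961·7 = 6, so 13733 ≡ 6 (mod 7).
Saturday + 6 days → Friday.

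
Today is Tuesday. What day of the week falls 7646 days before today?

Dividing 7646 by 7 gives quotient 1092 and remainder 2.
Tuesday − 2 days → Sunday.

Sunday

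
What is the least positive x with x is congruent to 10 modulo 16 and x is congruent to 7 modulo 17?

58

Since 17·1 ≡ 1 (mod 16), take x = 7 + 17·((10−7)·1 mod 16) = 7 + 17·3 = 58.
Check: 58 mod 16 = 10, 58 mod 17 = 7.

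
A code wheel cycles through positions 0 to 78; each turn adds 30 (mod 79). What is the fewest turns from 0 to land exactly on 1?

30·29 = 870 = 11·79 + 1, so 30⁻¹ ≡ 29 (mod 79).

29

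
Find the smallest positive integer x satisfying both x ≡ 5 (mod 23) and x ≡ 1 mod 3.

28

x ≡ 1 (mod 3) gives x ∈ {1, 4, 7, 10, 13, 16, 19, 22, …}.
The first of these with x mod 23 = 5 is 28.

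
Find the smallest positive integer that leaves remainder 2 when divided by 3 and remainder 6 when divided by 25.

x ≡ 2 (mod 3) gives x ∈ {2, 5, 8, 11, 14, 17, 20, 23, …}.
The first of these with x mod 25 = 6 is 56.

56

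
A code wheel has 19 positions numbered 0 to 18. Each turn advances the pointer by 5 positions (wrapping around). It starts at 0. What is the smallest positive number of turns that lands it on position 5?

1

The inverse of 5 mod 19 is 4 (since 5·4 = 20 ≡ 1).
Multiplying both sides by 4: x ≡ 4·5 = 20 ≡ 1 (mod 19).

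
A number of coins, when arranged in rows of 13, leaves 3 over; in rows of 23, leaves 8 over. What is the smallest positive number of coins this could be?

Since 23·4 ≡ 1 (mod 13), take x = 8 + 23·((3−8)·4 mod 13) = 8 + 23·6 = 146.
Check: 146 mod 13 = 3, 146 mod 23 = 8.

146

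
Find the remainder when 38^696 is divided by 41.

1

By repeated squaring mod 41: 38^1≡38, 38^2≡9, 38^4≡40, 38^8≡1, 38^16≡1, 38^32≡1, 38^64≡1, 38^128≡1, 38^256≡1, 38^512≡1.
Since 696 = 8 + 16 + 32 + 128 + 512 in binary, 38^696 ≡ 1·1·1·1·1 ≡ 1 (mod 41).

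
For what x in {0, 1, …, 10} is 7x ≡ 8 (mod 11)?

9

The inverse of 7 mod 11 is 8 (since 7·8 = 56 ≡ 1).
Multiplying both sides by 8: x ≡ 8·8 = 64 ≡ 9 (mod 11).
Check: 7·9 = 63 = 5·11 + 8.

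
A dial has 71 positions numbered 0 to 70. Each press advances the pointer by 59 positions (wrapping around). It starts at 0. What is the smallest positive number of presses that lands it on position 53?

59⁻¹ ≡ 65 (mod 71) because 59·65 = 3835 = 54·71 + 1.
Multiplying both sides by 65: x ≡ 65·53 = 3445 ≡ 37 (mod 71).

37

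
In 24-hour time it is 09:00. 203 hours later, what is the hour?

203 mod 24 = 11 (since 8·24 = 192).
(9 + 11) mod 24 = 20.

20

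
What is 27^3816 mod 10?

1

Last digits of 7^n: 7, 9, 3, 1 (period 4).
3816 leaves remainder 0 on division by 4, so 27^3816 ends in 1.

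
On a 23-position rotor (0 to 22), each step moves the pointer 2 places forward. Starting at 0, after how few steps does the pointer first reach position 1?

12

The inverse of 2 mod 23 is 12 (since 2·12 = 24 ≡ 1).
Multiplying both sides by 12: x ≡ 12·1 = 12 ≡ 12 (mod 23).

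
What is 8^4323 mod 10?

Last digits of 8^n: 8, 4, 2, 6 (period 4).
4323 leaves remainder 3 on division by 4, so 8^4323 ends in 2.

2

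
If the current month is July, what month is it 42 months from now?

January

Dividing 42 by 12 gives quotient 3 and remainder 6.
July + 6 months → January.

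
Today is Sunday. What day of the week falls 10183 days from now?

Dividing 10183 by 7 gives quotient 1454 and remainder 5.
Sunday + 5 days → Friday.

Friday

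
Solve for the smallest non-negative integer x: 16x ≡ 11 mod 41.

34

The inverse of 16 mod 41 is 18 (since 16·18 = 288 ≡ 1).
Multiplying both sides by 18: x ≡ 18·11 = 198 ≡ 34 (mod 41).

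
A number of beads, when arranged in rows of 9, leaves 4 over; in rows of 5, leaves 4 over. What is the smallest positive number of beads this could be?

x ≡ 4 (mod 5) gives x ∈ {4}.
The first of these with x mod 9 = 4 is 4.

4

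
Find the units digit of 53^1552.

Powers of 3 mod 10 repeat with period 4: 3, 9, 7, 1.
1552 mod 4 = 0, so the last digit matches 3^4 = 1.

1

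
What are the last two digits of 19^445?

99

Square-and-reduce mod 100: 19^1≡19, 19^2≡61, 19^4≡21, 19^8≡41, 19^16≡81, 19^32≡61, 19^64≡21, 19^128≡41, 19^256≡81.
Since 445 = 1 + 4 + 8 + 16 + 32 + 128 + 256 in binary, 19^445 ≡ 19·21·41·81·61·41·81 ≡ 99 (mod 100).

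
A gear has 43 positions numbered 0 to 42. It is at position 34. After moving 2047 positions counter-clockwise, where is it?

8

2047 = 47·43 + 26, so 2047 mod 43 = 26.
(34 − 26) mod 43 = 8.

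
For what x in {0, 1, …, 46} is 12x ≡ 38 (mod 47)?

The inverse of 12 mod 47 is 4 (since 12·4 = 48 ≡ 1).
Multiplying both sides by 4: x ≡ 4·38 = 152 ≡ 11 (mod 47).

11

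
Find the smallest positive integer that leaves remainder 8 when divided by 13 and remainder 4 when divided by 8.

Since 8·5 ≡ 1 (mod 13), take x = 4 + 8·((8−4)·5 mod 13) = 4 + 8·7 = 60.
Check: 60 mod 13 = 8, 60 mod 8 = 4.

60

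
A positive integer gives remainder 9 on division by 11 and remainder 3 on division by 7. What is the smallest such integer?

31

Since 7·8 ≡ 1 (mod 11), take x = 3 + 7·((9−3)·8 mod 11) = 3 + 7·4 = 31.
Check: 31 mod 11 = 9, 31 mod 7 = 3.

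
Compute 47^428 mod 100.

By repeated squaring mod 100: 47^1≡47, 47^2≡9, 47^4≡81, 47^8≡61, 47^16≡21, 47^32≡41, 47^64≡81, 47^128≡61, 47^256≡21.
428 = 4 + 8 + 32 + 128 + 256, so 47^428 ≡ 81·61·41·61·21 ≡ 61 (mod 100).

61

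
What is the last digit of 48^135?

2

Last digits of 8^n: 8, 4, 2, 6 (period 4).
135 leaves remainder 3 on division by 4, so 48^135 ends in 2.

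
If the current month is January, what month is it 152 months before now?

152 − 12·12 = 8, so 152 ≡ 8 (mod 12).
January − 8 months → May.

May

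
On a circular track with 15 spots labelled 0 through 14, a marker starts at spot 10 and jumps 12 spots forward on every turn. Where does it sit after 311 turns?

7

311·12 = 3732.
3732 = 248·15 + 12, so 3732 mod 15 = 12.
(10 + 12) mod 15 = 7.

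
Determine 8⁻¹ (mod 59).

37

8·37 = 296 = 5·59 + 1, so 8⁻¹ ≡ 37 (mod 59).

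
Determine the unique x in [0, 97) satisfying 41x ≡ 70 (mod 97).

23

The inverse of 41 mod 97 is 71 (since 41·71 = 2911 ≡ 1).
Multiplying both sides by 71: x ≡ 71·70 = 4970 ≡ 23 (mod 97).
Check: 41·23 = 943 = 9·97 + 70.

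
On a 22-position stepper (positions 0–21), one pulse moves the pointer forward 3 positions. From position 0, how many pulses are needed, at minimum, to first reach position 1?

15

3·15 = 45 = 2·22 + 1, so 3⁻¹ ≡ 15 (mod 22).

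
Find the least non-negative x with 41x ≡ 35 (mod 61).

41⁻¹ ≡ 3 (mod 61) because 41·3 = 123 = 2·61 + 1.
So x ≡ 3·35 = 105 ≡ 44 (mod 61).
Check: 41·44 = 1804 = 29·61 + 35.

44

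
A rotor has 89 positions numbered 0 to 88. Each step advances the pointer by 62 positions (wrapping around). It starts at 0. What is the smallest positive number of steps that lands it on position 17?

62⁻¹ ≡ 56 (mod 89) because 62·56 = 3472 = 39·89 + 1.
Multiplying both sides by 56: x ≡ 56·17 = 952 ≡ 62 (mod 89).
Check: 62·62 = 3844 = 43·89 + 17.

62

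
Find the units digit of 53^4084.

1

The units digit of 53^n cycles with period 4: 3, 9, 7, 1, …
4084 mod 4 = 0, so the last digit matches 3^4 = 1.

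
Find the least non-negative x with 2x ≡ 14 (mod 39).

7

2⁻¹ ≡ 20 (mod 39) because 2·20 = 40 = 1·39 + 1.
So x ≡ 20·14 = 280 ≡ 7 (mod 39).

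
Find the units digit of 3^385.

3

Powers of 3 mod 10 repeat with period 4: 3, 9, 7, 1.
385 leaves remainder 1 on division by 4, so 3^385 ends in 3.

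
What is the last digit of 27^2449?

The units digit of 27^n cycles with period 4: 7, 9, 3, 1, …
2449 mod 4 = 1, so the last digit matches 7^1 = 7.

7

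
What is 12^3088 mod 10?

6

Last digits of 2^n: 2, 4, 8, 6 (period 4).
3088 mod 4 = 0, so the last digit matches 2^4 = 6.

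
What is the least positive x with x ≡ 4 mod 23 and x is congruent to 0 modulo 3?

27

x ≡ 0 (mod 3) gives x ∈ {0, 3, 6, 9, 12, 15, 18, 21, …}.
The first of these with x mod 23 = 4 is 27.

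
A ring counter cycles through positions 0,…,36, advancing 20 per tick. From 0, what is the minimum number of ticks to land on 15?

10

20⁻¹ ≡ 13 (mod 37) because 20·13 = 260 = 7·37 + 1.
So x ≡ 13·15 = 195 ≡ 10 (mod 37).
Check: 20·10 = 200 = 5·37 + 15.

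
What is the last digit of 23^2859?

7

Last digits of 3^n: 3, 9, 7, 1 (period 4).
2859 mod 4 = 3, so the last digit matches 3^3 = 7.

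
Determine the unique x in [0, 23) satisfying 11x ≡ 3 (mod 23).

17

11⁻¹ ≡ 21 (mod 23) because 11·21 = 231 = 10·23 + 1.
So x ≡ 21·3 = 63 ≡ 17 (mod 23).
Check: 11·17 = 187 = 8·23 + 3.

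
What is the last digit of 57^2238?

9

Powers of 7 mod 10 repeat with period 4: 7, 9, 3, 1.
2238 leaves remainder 2 on division by 4, so 57^2238 ends in 9.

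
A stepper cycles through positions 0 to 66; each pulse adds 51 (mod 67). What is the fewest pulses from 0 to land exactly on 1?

51·46 = 2346 = 35·67 + 1, so 51⁻¹ ≡ 46 (mod 67).

46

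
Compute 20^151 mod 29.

Square-and-reduce mod 29: 20^1≡20, 20^2≡23, 20^4≡7, 20^8≡20, 20^16≡23, 20^32≡7, 20^64≡20, 20^128≡23.
151 = 1 + 2 + 4 + 16 + 128, so 20^151 ≡ 20·23·7·23·23 ≡ 7 (mod 29).

7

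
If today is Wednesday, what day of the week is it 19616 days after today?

19616 = 2802·7 + 2, so 19616 mod 7 = 2.
Wednesday + 2 days → Friday.

Friday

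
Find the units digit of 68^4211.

2

Last digits of 8^n: 8, 4, 2, 6 (period 4).
4211 mod 4 = 3, so the last digit matches 8^3 = 2.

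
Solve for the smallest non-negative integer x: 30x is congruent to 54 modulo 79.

The inverse of 30 mod 79 is 29 (since 30·29 = 870 ≡ 1).
Multiplying both sides by 29: x ≡ 29·54 = 1566 ≡ 65 (mod 79).
Check: 30·65 = 1950 = 24·79 + 54.

65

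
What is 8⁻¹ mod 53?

53 = 6·8 + 5
8 = 1·5 + 3
5 = 1·3 + 2
3 = 1·2 + 1
2 = 2·1 + 0
Back-substituting gives 8·20 ≡ 1 (mod 53).

20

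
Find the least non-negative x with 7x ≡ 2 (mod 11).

7⁻¹ ≡ 8 (mod 11) because 7·8 = 56 = 5·11 + 1.
Multiplying both sides by 8: x ≡ 8·2 = 16 ≡ 5 (mod 11).
Check: 7·5 = 35 = 3·11 + 2.

5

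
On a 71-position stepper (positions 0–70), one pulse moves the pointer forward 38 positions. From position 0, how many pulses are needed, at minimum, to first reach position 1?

43

71 = 1·38 + 33
38 = 1·33 + 5
33 = 6·5 + 3
5 = 1·3 + 2
3 = 1·2 + 1
2 = 2·1 + 0
Back-substituting gives 38·43 ≡ 1 (mod 71).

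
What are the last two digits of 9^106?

41

Square-and-reduce mod 100: 9^1≡9, 9^2≡81, 9^4≡61, 9^8≡21, 9^16≡41, 9^32≡81, 9^64≡61.
106 = 2 + 8 + 32 + 64, so 9^106 ≡ 81·21·81·61 ≡ 41 (mod 100).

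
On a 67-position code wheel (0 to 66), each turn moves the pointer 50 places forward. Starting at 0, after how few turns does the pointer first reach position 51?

The inverse of 50 mod 67 is 63 (since 50·63 = 3150 ≡ 1).
So x ≡ 63·51 = 3213 ≡ 64 (mod 67).

64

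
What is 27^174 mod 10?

9

Powers of 7 mod 10 repeat with period 4: 7, 9, 3, 1.
174 leaves remainder 2 on division by 4, so 27^174 ends in 9.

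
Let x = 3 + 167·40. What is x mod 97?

87

167·40 = 6680.
6680 mod 97 = 84 (since 68·97 = 6596).
(3 + 84) mod 97 = 87.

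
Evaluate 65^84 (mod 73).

Square-and-reduce mod 73: 65^1≡65, 65^2≡64, 65^4≡8, 65^8≡64, 65^16≡8, 65^32≡64, 65^64≡8.
84 = 4 + 16 + 64, so 65^84 ≡ 8·8·8 ≡ 1 (mod 73).

1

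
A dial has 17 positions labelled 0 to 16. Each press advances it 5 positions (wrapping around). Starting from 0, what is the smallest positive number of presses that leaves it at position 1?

7

5·7 = 35 = 2·17 + 1, so 5⁻¹ ≡ 7 (mod 17).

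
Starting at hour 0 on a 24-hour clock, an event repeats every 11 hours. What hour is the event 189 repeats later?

15

189·11 = 2079.
Dividing 2079 by 24 gives quotient 86 and remainder 15.
(0 + 15) mod 24 = 15.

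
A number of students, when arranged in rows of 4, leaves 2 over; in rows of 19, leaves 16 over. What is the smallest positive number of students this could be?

x ≡ 2 (mod 4) gives x ∈ {2, 6, 10, 14, 18, 22, 26, 30, …}.
The first of these with x mod 19 = 16 is 54.

54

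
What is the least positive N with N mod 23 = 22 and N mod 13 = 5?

252

Since 13·16 ≡ 1 (mod 23), take x = 5 + 13·((22−5)·16 mod 23) = 5 + 13·19 = 252.
Check: 252 mod 23 = 22, 252 mod 13 = 5.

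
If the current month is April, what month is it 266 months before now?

266 mod 12 = 2 (since 22·12 = 264).
April − 2 months → February.

February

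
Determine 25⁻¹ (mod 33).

25·4 = 100 = 3·33 + 1, so 25⁻¹ ≡ 4 (mod 33).

4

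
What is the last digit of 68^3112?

6

Powers of 8 mod 10 repeat with period 4: 8, 4, 2, 6.
3112 leaves remainder 0 on division by 4, so 68^3112 ends in 6.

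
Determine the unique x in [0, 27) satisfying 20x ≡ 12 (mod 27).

6

The inverse of 20 mod 27 is 23 (since 20·23 = 460 ≡ 1).
Multiplying both sides by 23: x ≡ 23·12 = 276 ≡ 6 (mod 27).
Check: 20·6 = 120 = 4·27 + 12.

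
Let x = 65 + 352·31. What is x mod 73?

352·31 = 10912.
Dividing 10912 by 73 gives quotient 149 and remainder 35.
(65 + 35) mod 73 = 27.

27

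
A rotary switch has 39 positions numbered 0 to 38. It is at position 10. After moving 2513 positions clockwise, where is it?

27

2513 mod 39 = 17 (since 64·39 = 2496).
(10 + 17) mod 39 = 27.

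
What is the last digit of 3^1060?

Powers of 3 mod 10 repeat with period 4: 3, 9, 7, 1.
1060 mod 4 = 0, so the last digit matches 3^4 = 1.

1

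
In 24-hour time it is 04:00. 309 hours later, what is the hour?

1

309 − 12·24 = 21, so 309 ≡ 21 (mod 24).
(4 + 21) mod 24 = 1.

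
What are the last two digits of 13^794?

Successive squares of 13 mod 100: 13^1≡13, 13^2≡69, 13^4≡61, 13^8≡21, 13^16≡41, 13^32≡81, 13^64≡61, 13^128≡21, 13^256≡41, 13^512≡81.
794 = 2 + 8 + 16 + 256 + 512, so 13^794 ≡ 69·21·41·41·81 ≡ 89 (mod 100).

89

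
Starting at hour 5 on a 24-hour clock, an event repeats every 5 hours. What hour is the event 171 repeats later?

171·5 = 855.
855 mod 24 = 15 (since 35·24 = 840).
(5 + 15) mod 24 = 20.

20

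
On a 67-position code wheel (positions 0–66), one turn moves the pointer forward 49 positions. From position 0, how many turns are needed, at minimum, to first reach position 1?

26

67 = 1·49 + 18
49 = 2·18 + 13
18 = 1·13 + 5
13 = 2·5 + 3
5 = 1·3 + 2
3 = 1·2 + 1
2 = 2·1 + 0
Back-substituting gives 49·26 ≡ 1 (mod 67).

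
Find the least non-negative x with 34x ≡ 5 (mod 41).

11

The inverse of 34 mod 41 is 35 (since 34·35 = 1190 ≡ 1).
So x ≡ 35·5 = 175 ≡ 11 (mod 41).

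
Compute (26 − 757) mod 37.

9

757 − 20·37 = 17, so 757 ≡ 17 (mod 37).
(26 − 17) mod 37 = 9.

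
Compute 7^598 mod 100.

49

Successive squares of 7 mod 100: 7^1≡7, 7^2≡49, 7^4≡1, 7^8≡1, 7^16≡1, 7^32≡1, 7^64≡1, 7^128≡1, 7^256≡1, 7^512≡1.
598 = 2 + 4 + 16 + 64 + 512, so 7^598 ≡ 49·1·1·1·1 ≡ 49 (mod 100).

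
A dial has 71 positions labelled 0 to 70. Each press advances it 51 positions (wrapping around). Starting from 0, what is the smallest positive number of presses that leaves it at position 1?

39

51·39 = 1989 = 28·71 + 1, so 51⁻¹ ≡ 39 (mod 71).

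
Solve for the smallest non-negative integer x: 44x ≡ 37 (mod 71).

67

The inverse of 44 mod 71 is 21 (since 44·21 = 924 ≡ 1).
So x ≡ 21·37 = 777 ≡ 67 (mod 71).
Check: 44·67 = 2948 = 41·71 + 37.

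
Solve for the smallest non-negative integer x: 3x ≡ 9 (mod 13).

3⁻¹ ≡ 9 (mod 13) because 3·9 = 27 = 2·13 + 1.
Multiplying both sides by 9: x ≡ 9·9 = 81 ≡ 3 (mod 13).

3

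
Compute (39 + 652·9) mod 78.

652·9 = 5868.
5868 mod 78 = 18 (since 75·78 = 5850).
(39 + 18) mod 78 = 57.

57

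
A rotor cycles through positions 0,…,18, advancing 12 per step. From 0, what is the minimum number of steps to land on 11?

The inverse of 12 mod 19 is 8 (since 12·8 = 96 ≡ 1).
Multiplying both sides by 8: x ≡ 8·11 = 88 ≡ 12 (mod 19).

12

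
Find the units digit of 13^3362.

9

Last digits of 3^n: 3, 9, 7, 1 (period 4).
3362 leaves remainder 2 on division by 4, so 13^3362 ends in 9.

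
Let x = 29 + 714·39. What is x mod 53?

50

714·39 = 27846.
27846 = 525·53 + 21, so 27846 mod 53 = 21.
(29 + 21) mod 53 = 50.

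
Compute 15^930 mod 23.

13

By repeated squaring mod 23: 15^1≡15, 15^2≡18, 15^4≡2, 15^8≡4, 15^16≡16, 15^32≡3, 15^64≡9, 15^128≡12, 15^256≡6, 15^512≡13.
Since 930 = 2 + 32 + 128 + 256 + 512 in binary, 15^930 ≡ 18·3·12·6·13 ≡ 13 (mod 23).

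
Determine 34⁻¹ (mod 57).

57 = 1·34 + 23
34 = 1·23 + 11
23 = 2·11 + 1
11 = 11·1 + 0
Back-substituting gives 34·52 ≡ 1 (mod 57).

52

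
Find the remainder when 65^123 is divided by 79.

46

Square-and-reduce mod 79: 65^1≡65, 65^2≡38, 65^4≡22, 65^8≡10, 65^16≡21, 65^32≡46, 65^64≡62.
Since 123 = 1 + 2 + 8 + 16 + 32 + 64 in binary, 65^123 ≡ 65·38·10·21·46·62 ≡ 46 (mod 79).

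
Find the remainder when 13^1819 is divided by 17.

Successive squares of 13 mod 17: 13^1≡13, 13^2≡16, 13^4≡1, 13^8≡1, 13^16≡1, 13^32≡1, 13^64≡1, 13^128≡1, 13^256≡1, 13^512≡1, 13^1024≡1.
Since 1819 = 1 + 2 + 8 + 16 + 256 + 512 + 1024 in binary, 13^1819 ≡ 13·16·1·1·1·1·1 ≡ 4 (mod 17).

4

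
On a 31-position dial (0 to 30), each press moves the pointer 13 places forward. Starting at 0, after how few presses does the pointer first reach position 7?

22

The inverse of 13 mod 31 is 12 (since 13·12 = 156 ≡ 1).
Multiplying both sides by 12: x ≡ 12·7 = 84 ≡ 22 (mod 31).
Check: 13·22 = 286 = 9·31 + 7.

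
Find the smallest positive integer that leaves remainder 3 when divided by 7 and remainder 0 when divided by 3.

3

x ≡ 0 (mod 3) gives x ∈ {0, 3}.
The first of these with x mod 7 = 3 is 3.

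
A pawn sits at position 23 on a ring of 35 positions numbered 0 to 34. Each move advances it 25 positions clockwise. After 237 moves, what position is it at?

33

237·25 = 5925.
5925 − 169·35 = 10, so 5925 ≡ 10 (mod 35).
(23 + 10) mod 35 = 33.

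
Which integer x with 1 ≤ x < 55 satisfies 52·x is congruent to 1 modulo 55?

52·18 = 936 = 17·55 + 1, so 52⁻¹ ≡ 18 (mod 55).

18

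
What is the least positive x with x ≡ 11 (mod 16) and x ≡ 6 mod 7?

x ≡ 6 (mod 7) gives x ∈ {6, 13, 20, 27}.
The first of these with x mod 16 = 11 is 27.

27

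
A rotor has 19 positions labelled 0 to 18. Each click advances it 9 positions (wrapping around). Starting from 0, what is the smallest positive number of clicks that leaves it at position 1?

19 = 2·9 + 1
9 = 9·1 + 0
Back-substituting gives 9·17 ≡ 1 (mod 19).

17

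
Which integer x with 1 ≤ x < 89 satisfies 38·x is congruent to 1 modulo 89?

82

89 = 2·38 + 13
38 = 2·13 + 12
13 = 1·12 + 1
12 = 12·1 + 0
Back-substituting gives 38·82 ≡ 1 (mod 89).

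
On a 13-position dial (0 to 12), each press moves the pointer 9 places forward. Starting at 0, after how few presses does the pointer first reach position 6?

5

The inverse of 9 mod 13 is 3 (since 9·3 = 27 ≡ 1).
So x ≡ 3·6 = 18 ≡ 5 (mod 13).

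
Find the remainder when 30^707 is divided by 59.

52

Square-and-reduce mod 59: 30^1≡30, 30^2≡15, 30^4≡48, 30^8≡3, 30^16≡9, 30^32≡22, 30^64≡12, 30^128≡26, 30^256≡27, 30^512≡21.
707 = 1 + 2 + 64 + 128 + 512, so 30^707 ≡ 30·15·12·26·21 ≡ 52 (mod 59).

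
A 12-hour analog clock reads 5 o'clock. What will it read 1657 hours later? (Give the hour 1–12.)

6

1657 − 138·12 = 1, so 1657 ≡ 1 (mod 12).
5 + 1 → 6 on a 12-hour dial.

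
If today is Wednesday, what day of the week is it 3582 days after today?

Monday

3582 − 511·7 = 5, so 3582 ≡ 5 (mod 7).
Wednesday + 5 days → Monday.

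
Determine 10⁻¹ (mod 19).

2

19 = 1·10 + 9
10 = 1·9 + 1
9 = 9·1 + 0
Back-substituting gives 10·2 ≡ 1 (mod 19).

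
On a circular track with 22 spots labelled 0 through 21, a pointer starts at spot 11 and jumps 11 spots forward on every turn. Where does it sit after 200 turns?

11

200·11 = 2200.
2200 = 100·22 + 0, so 2200 mod 22 = 0.
(11 + 0) mod 22 = 11.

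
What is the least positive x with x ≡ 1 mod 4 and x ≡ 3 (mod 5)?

13

x ≡ 1 (mod 4) gives x ∈ {1, 5, 9, 13}.
The first of these with x mod 5 = 3 is 13.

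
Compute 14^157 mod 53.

Square-and-reduce mod 53: 14^1≡14, 14^2≡37, 14^4≡44, 14^8≡28, 14^16≡42, 14^32≡15, 14^64≡13, 14^128≡10.
157 = 1 + 4 + 8 + 16 + 128, so 14^157 ≡ 14·44·28·42·10 ≡ 14 (mod 53).

14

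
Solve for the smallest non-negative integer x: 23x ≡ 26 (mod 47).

42

The inverse of 23 mod 47 is 45 (since 23·45 = 1035 ≡ 1).
So x ≡ 45·26 = 1170 ≡ 42 (mod 47).
Check: 23·42 = 966 = 20·47 + 26.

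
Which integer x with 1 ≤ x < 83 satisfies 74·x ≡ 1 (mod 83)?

46

74·46 = 3404 = 41·83 + 1, so 74⁻¹ ≡ 46 (mod 83).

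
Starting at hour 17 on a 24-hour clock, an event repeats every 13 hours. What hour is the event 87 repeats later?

87·13 = 1131.
1131 = 47·24 + 3, so 1131 mod 24 = 3.
(17 + 3) mod 24 = 20.

20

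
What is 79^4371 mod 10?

The units digit of 79^n cycles with period 2: 9, 1, …
4371 leaves remainder 1 on division by 2, so 79^4371 ends in 9.

9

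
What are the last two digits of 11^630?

01

Successive squares of 11 mod 100: 11^1≡11, 11^2≡21, 11^4≡41, 11^8≡81, 11^16≡61, 11^32≡21, 11^64≡41, 11^128≡81, 11^256≡61, 11^512≡21.
Since 630 = 2 + 4 + 16 + 32 + 64 + 512 in binary, 11^630 ≡ 21·41·61·21·41·21 ≡ 1 (mod 100).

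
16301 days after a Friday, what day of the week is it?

Wednesday

16301 − 2328·7 = 5, so 16301 ≡ 5 (mod 7).
Friday + 5 days → Wednesday.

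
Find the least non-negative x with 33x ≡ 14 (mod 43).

The inverse of 33 mod 43 is 30 (since 33·30 = 990 ≡ 1).
Multiplying both sides by 30: x ≡ 30·14 = 420 ≡ 33 (mod 43).
Check: 33·33 = 1089 = 25·43 + 14.

33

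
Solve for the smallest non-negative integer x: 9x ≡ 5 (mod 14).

9⁻¹ ≡ 11 (mod 14) because 9·11 = 99 = 7·14 + 1.
Multiplying both sides by 11: x ≡ 11·5 = 55 ≡ 13 (mod 14).

13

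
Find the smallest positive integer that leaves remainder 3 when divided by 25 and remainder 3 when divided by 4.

3

x ≡ 3 (mod 4) gives x ∈ {3}.
The first of these with x mod 25 = 3 is 3.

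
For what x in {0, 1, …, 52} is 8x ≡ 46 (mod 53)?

19

The inverse of 8 mod 53 is 20 (since 8·20 = 160 ≡ 1).
Multiplying both sides by 20: x ≡ 20·46 = 920 ≡ 19 (mod 53).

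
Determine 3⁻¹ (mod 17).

3·6 = 18 = 1·17 + 1, so 3⁻¹ ≡ 6 (mod 17).

6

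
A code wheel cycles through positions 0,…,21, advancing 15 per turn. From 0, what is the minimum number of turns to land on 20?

16

The inverse of 15 mod 22 is 3 (since 15·3 = 45 ≡ 1).
Multiplying both sides by 3: x ≡ 3·20 = 60 ≡ 16 (mod 22).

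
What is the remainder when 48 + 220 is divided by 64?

220 − 3·64 = 28, so 220 ≡ 28 (mod 64).
(48 + 28) mod 64 = 12.

12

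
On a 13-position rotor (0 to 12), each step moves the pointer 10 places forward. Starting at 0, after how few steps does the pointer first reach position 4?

3

The inverse of 10 mod 13 is 4 (since 10·4 = 40 ≡ 1).
So x ≡ 4·4 = 16 ≡ 3 (mod 13).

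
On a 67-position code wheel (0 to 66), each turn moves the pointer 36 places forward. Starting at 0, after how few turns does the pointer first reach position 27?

51

36⁻¹ ≡ 54 (mod 67) because 36·54 = 1944 = 29·67 + 1.
Multiplying both sides by 54: x ≡ 54·27 = 1458 ≡ 51 (mod 67).
Check: 36·51 = 1836 = 27·67 + 27.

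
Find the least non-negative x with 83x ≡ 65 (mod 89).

4

The inverse of 83 mod 89 is 74 (since 83·74 = 6142 ≡ 1).
Multiplying both sides by 74: x ≡ 74·65 = 4810 ≡ 4 (mod 89).
Check: 83·4 = 332 = 3·89 + 65.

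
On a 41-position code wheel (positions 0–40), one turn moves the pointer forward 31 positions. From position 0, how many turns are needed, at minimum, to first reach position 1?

4

41 = 1·31 + 10
31 = 3·10 + 1
10 = 10·1 + 0
Back-substituting gives 31·4 ≡ 1 (mod 41).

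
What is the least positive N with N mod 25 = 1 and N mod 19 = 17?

x ≡ 17 (mod 19) gives x ∈ {17, 36, 55, 74, 93, 112, 131, 150, …}.
The first of these with x mod 25 = 1 is 226.

226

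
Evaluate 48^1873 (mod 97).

48

By repeated squaring mod 97: 48^1≡48, 48^2≡73, 48^4≡91, 48^8≡36, 48^16≡35, 48^32≡61, 48^64≡35, 48^128≡61, 48^256≡35, 48^512≡61, 48^1024≡35.
Since 1873 = 1 + 16 + 64 + 256 + 512 + 1024 in binary, 48^1873 ≡ 48·35·35·35·61·35 ≡ 48 (mod 97).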